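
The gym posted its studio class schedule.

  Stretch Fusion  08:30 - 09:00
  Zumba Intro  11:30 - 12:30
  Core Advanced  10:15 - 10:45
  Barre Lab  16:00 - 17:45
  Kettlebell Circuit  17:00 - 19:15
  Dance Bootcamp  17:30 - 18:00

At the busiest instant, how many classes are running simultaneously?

Walk through starts and ends in time order (an end at T is processed before a start at T):
08:30 start Stretch Fusion → 1
09:00 end Stretch Fusion → 0
10:15 start Core Advanced → 1
10:45 end Core Advanced → 0
11:30 start Zumba Intro → 1
12:30 end Zumba Intro → 0
16:00 start Barre Lab → 1
17:00 start Kettlebell Circuit → 2
17:30 start Dance Bootcamp → 3
17:45 end Barre Lab → 2
18:00 end Dance Bootcamp → 1
19:15 end Kettlebell Circuit → 0
Peak is 3, at 17:30 (Barre Lab, Dance Bootcamp, Kettlebell Circuit).

3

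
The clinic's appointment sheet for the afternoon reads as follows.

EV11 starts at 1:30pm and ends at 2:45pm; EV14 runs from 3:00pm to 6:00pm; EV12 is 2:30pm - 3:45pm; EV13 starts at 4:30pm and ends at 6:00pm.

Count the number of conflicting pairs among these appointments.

Sorted by start: EV11, EV12, EV14, EV13.
EV12 starts before EV11 ends → EV11 and EV12 overlap.
EV14 starts after EV11 ends, so nothing later overlaps EV11 either.
EV14 starts before EV12 ends → EV12 and EV14 overlap.
EV13 starts after EV12 ends.
EV13 starts before EV14 ends → EV14 and EV13 overlap.
Overlapping pairs: EV11 & EV12, EV12 & EV14, EV13 & EV14 — 3 in total.

3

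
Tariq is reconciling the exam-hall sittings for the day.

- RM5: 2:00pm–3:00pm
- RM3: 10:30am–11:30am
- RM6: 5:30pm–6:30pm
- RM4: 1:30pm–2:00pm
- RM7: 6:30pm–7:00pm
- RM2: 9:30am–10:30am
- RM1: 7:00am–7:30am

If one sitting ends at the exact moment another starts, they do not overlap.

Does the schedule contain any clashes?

Sorted by start: RM1, RM2, RM3, RM4, RM5, RM6, RM7.
RM2 starts after RM1 ends; RM1 is clear from here.
RM3 starts exactly when RM2 ends (back-to-back, no overlap); RM2 is clear from here.
RM4 starts after RM3 ends; RM3 is clear from here.
RM5 starts exactly when RM4 ends (back-to-back, no overlap); RM4 is clear from here.
RM6 starts after RM5 ends; RM5 is clear from here.
RM7 starts exactly when RM6 ends (back-to-back, no overlap).
Every pair is clear; the schedule has no overlaps.

No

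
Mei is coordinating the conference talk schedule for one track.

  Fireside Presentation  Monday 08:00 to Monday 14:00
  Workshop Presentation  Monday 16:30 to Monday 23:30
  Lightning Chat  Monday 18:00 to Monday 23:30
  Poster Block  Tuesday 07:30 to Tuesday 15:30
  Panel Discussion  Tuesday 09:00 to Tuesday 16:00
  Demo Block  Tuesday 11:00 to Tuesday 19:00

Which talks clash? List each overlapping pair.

Two intervals overlap when each starts before the other ends.
Sorted by start: Fireside Presentation, Workshop Presentation, Lightning Chat, Poster Block, Panel Discussion, Demo Block.
Workshop Presentation starts after Fireside Presentation ends; Fireside Presentation is clear from here.
Lightning Chat starts before Workshop Presentation ends → Workshop Presentation and Lightning Chat overlap.
Poster Block starts after Workshop Presentation ends; Workshop Presentation is clear from here.
Poster Block starts after Lightning Chat ends; Lightning Chat is clear from here.
Panel Discussion starts before Poster Block ends → Poster Block and Panel Discussion overlap.
Demo Block starts before Poster Block ends → Poster Block and Demo Block overlap.
Demo Block starts before Panel Discussion ends → Panel Discussion and Demo Block overlap.

Demo Block & Panel Discussion, Demo Block & Poster Block, Lightning Chat & Workshop Presentation, Panel Discussion & Poster Block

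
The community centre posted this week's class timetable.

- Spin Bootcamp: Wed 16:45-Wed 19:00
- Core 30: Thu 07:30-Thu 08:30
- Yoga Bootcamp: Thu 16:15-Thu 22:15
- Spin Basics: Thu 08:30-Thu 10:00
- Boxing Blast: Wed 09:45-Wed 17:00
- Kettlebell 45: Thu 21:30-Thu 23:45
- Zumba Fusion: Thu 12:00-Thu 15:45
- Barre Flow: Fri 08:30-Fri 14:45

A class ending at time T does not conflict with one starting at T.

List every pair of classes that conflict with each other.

Boxing Blast & Spin Bootcamp, Kettlebell 45 & Yoga Bootcamp

Two intervals overlap when each starts before the other ends.
Sorted by start: Boxing Blast, Spin Bootcamp, Core 30, Spin Basics, Zumba Fusion, Yoga Bootcamp, Kettlebell 45, Barre Flow.
Spin Bootcamp starts before Boxing Blast ends → Boxing Blast and Spin Bootcamp overlap.
Core 30 starts after Boxing Blast ends, so Boxing Blast has no further overlaps.
Core 30 starts after Spin Bootcamp ends, so Spin Bootcamp has no further overlaps.
Spin Basics starts exactly when Core 30 ends (back-to-back, no overlap), so Core 30 has no further overlaps.
Zumba Fusion starts after Spin Basics ends, so Spin Basics has no further overlaps.
Yoga Bootcamp starts after Zumba Fusion ends, so Zumba Fusion has no further overlaps.
Kettlebell 45 starts before Yoga Bootcamp ends → Yoga Bootcamp and Kettlebell 45 overlap.
Barre Flow starts after Yoga Bootcamp ends.
Barre Flow starts after Kettlebell 45 ends.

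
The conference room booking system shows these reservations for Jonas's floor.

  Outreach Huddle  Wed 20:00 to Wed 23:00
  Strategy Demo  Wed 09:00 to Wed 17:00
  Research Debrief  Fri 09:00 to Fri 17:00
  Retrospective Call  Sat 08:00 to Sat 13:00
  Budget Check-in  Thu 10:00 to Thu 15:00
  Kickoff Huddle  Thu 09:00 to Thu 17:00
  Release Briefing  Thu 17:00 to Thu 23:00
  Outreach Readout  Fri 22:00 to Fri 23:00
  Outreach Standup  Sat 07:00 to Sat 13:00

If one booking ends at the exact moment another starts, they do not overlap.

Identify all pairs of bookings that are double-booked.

Two intervals overlap when each starts before the other ends.
Sorted by start: Strategy Demo, Outreach Huddle, Kickoff Huddle, Budget Check-in, Release Briefing, Research Debrief, Outreach Readout, Outreach Standup, Retrospective Call.
Outreach Huddle starts after Strategy Demo ends, so Strategy Demo has no further overlaps.
Kickoff Huddle starts after Outreach Huddle ends, so Outreach Huddle has no further overlaps.
Budget Check-in starts before Kickoff Huddle ends → Kickoff Huddle and Budget Check-in overlap.
Release Briefing starts exactly when Kickoff Huddle ends (back-to-back, no overlap), so Kickoff Huddle has no further overlaps.
Release Briefing starts after Budget Check-in ends, so Budget Check-in has no further overlaps.
Research Debrief starts after Release Briefing ends, so Release Briefing has no further overlaps.
Outreach Readout starts after Research Debrief ends, so Research Debrief has no further overlaps.
Outreach Standup starts after Outreach Readout ends, so Outreach Readout has no further overlaps.
Retrospective Call starts before Outreach Standup ends → Outreach Standup and Retrospective Call overlap.

Budget Check-in & Kickoff Huddle, Outreach Standup & Retrospective Call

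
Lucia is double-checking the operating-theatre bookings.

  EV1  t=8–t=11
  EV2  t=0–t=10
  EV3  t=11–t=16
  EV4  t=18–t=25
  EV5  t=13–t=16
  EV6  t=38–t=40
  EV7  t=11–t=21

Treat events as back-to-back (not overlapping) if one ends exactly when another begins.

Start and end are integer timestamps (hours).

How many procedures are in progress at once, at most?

Sweep the timeline, counting +1 at each start and −1 at each end (ends before starts at a tie):
t=0 start EV2 → 1
t=8 start EV1 → 2
t=10 end EV2 → 1
t=11 end EV1 → 0
t=11 start EV3 → 1
t=11 start EV7 → 2
t=13 start EV5 → 3
t=16 end EV3 → 2
t=16 end EV5 → 1
t=18 start EV4 → 2
t=21 end EV7 → 1
t=25 end EV4 → 0
t=38 start EV6 → 1
t=40 end EV6 → 0
Peak is 3, at t=13 (EV3, EV5, EV7).

3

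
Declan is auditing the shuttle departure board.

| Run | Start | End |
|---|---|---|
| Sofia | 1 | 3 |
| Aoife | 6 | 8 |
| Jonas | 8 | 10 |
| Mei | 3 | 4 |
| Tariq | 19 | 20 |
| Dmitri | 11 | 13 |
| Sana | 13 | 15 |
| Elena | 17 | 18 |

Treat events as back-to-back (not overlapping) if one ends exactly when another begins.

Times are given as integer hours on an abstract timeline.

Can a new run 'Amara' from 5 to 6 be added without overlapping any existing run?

Yes — the slot is free

Sofia: ends 3 at or before Amara starts 5 → clear.
Mei: ends 4 at or before Amara starts 5 → clear.
Aoife: starts 6 at or after Amara ends 6 → clear.
Jonas: starts 8 at or after Amara ends 6 → clear.
Dmitri: starts 11 at or after Amara ends 6 → clear.
Sana: starts 13 at or after Amara ends 6 → clear.
Elena: starts 17 at or after Amara ends 6 → clear.
Tariq: starts 19 at or after Amara ends 6 → clear.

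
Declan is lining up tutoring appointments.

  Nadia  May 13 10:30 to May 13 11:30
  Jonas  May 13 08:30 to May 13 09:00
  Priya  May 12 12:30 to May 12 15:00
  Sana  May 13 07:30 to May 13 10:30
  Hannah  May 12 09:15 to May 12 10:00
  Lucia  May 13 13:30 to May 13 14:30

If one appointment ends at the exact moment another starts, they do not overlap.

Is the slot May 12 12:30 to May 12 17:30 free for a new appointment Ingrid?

No — it overlaps Priya

Hannah: ends May 12 10:00 at or before Ingrid starts May 12 12:30 → clear.
Priya: starts May 12 12:30 before Ingrid ends May 12 17:30, and ends May 12 15:00 after Ingrid starts May 12 12:30 → overlap.
Sana: starts May 13 07:30 at or after Ingrid ends May 12 17:30 → clear.
Jonas: starts May 13 08:30 at or after Ingrid ends May 12 17:30 → clear.
Nadia: starts May 13 10:30 at or after Ingrid ends May 12 17:30 → clear.
Lucia: starts May 13 13:30 at or after Ingrid ends May 12 17:30 → clear.
Ingrid overlaps Priya.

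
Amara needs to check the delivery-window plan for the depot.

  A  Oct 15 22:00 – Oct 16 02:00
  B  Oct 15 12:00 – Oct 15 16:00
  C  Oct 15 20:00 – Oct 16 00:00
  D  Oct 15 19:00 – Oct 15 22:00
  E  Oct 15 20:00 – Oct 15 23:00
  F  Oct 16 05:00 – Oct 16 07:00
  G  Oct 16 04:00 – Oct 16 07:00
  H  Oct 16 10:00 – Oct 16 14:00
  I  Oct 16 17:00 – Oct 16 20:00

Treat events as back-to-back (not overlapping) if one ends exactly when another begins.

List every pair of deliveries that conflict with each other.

A & C, A & E, C & D, C & E, D & E, F & G

Sorted by start: B, D, C, E, A, G, F, H, I.
D starts after B ends — done with B.
C starts before D ends → D and C overlap.
E starts before D ends → D and E overlap.
A starts exactly when D ends (back-to-back, no overlap) — done with D.
E starts before C ends → C and E overlap.
A starts before C ends → C and A overlap.
G starts after C ends — done with C.
A starts before E ends → E and A overlap.
G starts after E ends — done with E.
G starts after A ends — done with A.
F starts before G ends → G and F overlap.
H starts after G ends — done with G.
H starts after F ends — done with F.
I starts after H ends.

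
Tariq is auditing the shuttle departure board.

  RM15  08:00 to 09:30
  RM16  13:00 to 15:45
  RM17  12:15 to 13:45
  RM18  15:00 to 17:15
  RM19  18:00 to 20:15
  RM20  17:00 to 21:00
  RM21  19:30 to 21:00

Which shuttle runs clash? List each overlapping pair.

RM16 & RM17, RM16 & RM18, RM18 & RM20, RM19 & RM20, RM19 & RM21, RM20 & RM21

Two intervals overlap when each starts before the other ends.
Sorted by start: RM15, RM17, RM16, RM18, RM20, RM19, RM21.
RM17 starts after RM15 ends — done with RM15.
RM16 starts before RM17 ends → RM17 and RM16 overlap.
RM18 starts after RM17 ends — done with RM17.
RM18 starts before RM16 ends → RM16 and RM18 overlap.
RM20 starts after RM16 ends — done with RM16.
RM20 starts before RM18 ends → RM18 and RM20 overlap.
RM19 starts after RM18 ends — done with RM18.
RM19 starts before RM20 ends → RM20 and RM19 overlap.
RM21 starts before RM20 ends → RM20 and RM21 overlap.
RM21 starts before RM19 ends → RM19 and RM21 overlap.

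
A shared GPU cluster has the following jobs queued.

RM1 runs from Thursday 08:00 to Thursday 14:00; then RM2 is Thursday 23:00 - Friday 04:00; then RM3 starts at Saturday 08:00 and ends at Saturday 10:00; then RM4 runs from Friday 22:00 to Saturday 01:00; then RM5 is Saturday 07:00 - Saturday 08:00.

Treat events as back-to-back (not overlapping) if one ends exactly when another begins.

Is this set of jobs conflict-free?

Yes

Two intervals overlap when each starts before the other ends.
Sorted by start: RM1, RM2, RM4, RM5, RM3.
RM2 starts after RM1 ends; RM1 is clear from here.
RM4 starts after RM2 ends; RM2 is clear from here.
RM5 starts after RM4 ends; RM4 is clear from here.
RM3 starts exactly when RM5 ends (back-to-back, no overlap).
Every pair is clear; the schedule has no overlaps.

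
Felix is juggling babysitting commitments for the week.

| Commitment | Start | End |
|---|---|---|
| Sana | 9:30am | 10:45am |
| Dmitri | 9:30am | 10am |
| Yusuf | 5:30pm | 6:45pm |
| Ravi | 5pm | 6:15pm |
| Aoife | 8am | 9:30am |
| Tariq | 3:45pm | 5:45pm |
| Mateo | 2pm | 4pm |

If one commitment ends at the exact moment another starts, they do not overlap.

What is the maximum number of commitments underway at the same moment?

3

Sweep the timeline, counting +1 at each start and −1 at each end (ends before starts at a tie):
8am start Aoife → 1
9:30am end Aoife → 0
9:30am start Dmitri → 1
9:30am start Sana → 2
10am end Dmitri → 1
10:45am end Sana → 0
2pm start Mateo → 1
3:45pm start Tariq → 2
4pm end Mateo → 1
5pm start Ravi → 2
5:30pm start Yusuf → 3
5:45pm end Tariq → 2
6:15pm end Ravi → 1
6:45pm end Yusuf → 0
Peak is 3, at 5:30pm (Ravi, Tariq, Yusuf).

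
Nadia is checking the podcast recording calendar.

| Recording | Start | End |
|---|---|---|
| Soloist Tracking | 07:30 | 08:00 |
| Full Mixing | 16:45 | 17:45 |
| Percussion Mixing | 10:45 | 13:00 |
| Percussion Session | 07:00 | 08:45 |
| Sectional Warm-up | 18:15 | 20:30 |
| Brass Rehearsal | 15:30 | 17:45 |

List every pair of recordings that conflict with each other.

Brass Rehearsal & Full Mixing, Percussion Session & Soloist Tracking

Sorted by start: Percussion Session, Soloist Tracking, Percussion Mixing, Brass Rehearsal, Full Mixing, Sectional Warm-up.
Soloist Tracking starts before Percussion Session ends → Percussion Session and Soloist Tracking overlap.
Percussion Mixing starts after Percussion Session ends; Percussion Session is clear from here.
Percussion Mixing starts after Soloist Tracking ends; Soloist Tracking is clear from here.
Brass Rehearsal starts after Percussion Mixing ends; Percussion Mixing is clear from here.
Full Mixing starts before Brass Rehearsal ends → Brass Rehearsal and Full Mixing overlap.
Sectional Warm-up starts after Brass Rehearsal ends.
Sectional Warm-up starts after Full Mixing ends.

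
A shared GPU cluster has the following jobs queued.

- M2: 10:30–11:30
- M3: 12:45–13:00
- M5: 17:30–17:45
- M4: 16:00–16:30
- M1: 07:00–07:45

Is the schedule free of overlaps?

Yes

Sorted by start: M1, M2, M3, M4, M5.
M2 starts after M1 ends, so nothing later overlaps M1 either.
M3 starts after M2 ends, so nothing later overlaps M2 either.
M4 starts after M3 ends, so nothing later overlaps M3 either.
M5 starts after M4 ends.
Every pair is clear; the schedule has no overlaps.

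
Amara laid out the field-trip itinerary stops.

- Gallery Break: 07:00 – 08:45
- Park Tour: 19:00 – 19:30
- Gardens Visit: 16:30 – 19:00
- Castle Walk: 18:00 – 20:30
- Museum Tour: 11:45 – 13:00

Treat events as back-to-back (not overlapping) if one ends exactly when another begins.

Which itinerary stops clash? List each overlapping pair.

Castle Walk & Gardens Visit, Castle Walk & Park Tour

Two intervals overlap when each starts before the other ends.
Sorted by start: Gallery Break, Museum Tour, Gardens Visit, Castle Walk, Park Tour.
Museum Tour starts after Gallery Break ends, so nothing later overlaps Gallery Break either.
Gardens Visit starts after Museum Tour ends, so nothing later overlaps Museum Tour either.
Castle Walk starts before Gardens Visit ends → Gardens Visit and Castle Walk overlap.
Park Tour starts exactly when Gardens Visit ends (back-to-back, no overlap).
Park Tour starts before Castle Walk ends → Castle Walk and Park Tour overlap.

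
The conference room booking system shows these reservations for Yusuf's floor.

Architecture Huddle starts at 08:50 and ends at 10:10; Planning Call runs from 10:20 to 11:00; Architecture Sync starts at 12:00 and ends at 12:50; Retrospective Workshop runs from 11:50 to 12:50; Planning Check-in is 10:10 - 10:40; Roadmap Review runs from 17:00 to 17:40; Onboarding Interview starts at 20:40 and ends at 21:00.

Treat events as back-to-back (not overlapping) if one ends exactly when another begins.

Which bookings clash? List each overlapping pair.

Architecture Sync & Retrospective Workshop, Planning Call & Planning Check-in

Sorted by start: Architecture Huddle, Planning Check-in, Planning Call, Retrospective Workshop, Architecture Sync, Roadmap Review, Onboarding Interview.
Planning Check-in starts exactly when Architecture Huddle ends (back-to-back, no overlap), so nothing later overlaps Architecture Huddle either.
Planning Call starts before Planning Check-in ends → Planning Check-in and Planning Call overlap.
Retrospective Workshop starts after Planning Check-in ends, so nothing later overlaps Planning Check-in either.
Retrospective Workshop starts after Planning Call ends, so nothing later overlaps Planning Call either.
Architecture Sync starts before Retrospective Workshop ends → Retrospective Workshop and Architecture Sync overlap.
Roadmap Review starts after Retrospective Workshop ends, so nothing later overlaps Retrospective Workshop either.
Roadmap Review starts after Architecture Sync ends, so nothing later overlaps Architecture Sync either.
Onboarding Interview starts after Roadmap Review ends.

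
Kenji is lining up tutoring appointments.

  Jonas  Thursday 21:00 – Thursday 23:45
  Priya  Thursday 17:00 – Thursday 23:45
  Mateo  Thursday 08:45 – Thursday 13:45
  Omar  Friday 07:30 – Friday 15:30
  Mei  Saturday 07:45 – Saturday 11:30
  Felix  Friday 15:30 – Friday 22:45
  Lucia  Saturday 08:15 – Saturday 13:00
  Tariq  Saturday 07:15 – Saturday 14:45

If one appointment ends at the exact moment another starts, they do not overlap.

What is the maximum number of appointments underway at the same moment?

Sweep the timeline, counting +1 at each start and −1 at each end (ends before starts at a tie):
Thursday 08:45 start Mateo → 1
Thursday 13:45 end Mateo → 0
Thursday 17:00 start Priya → 1
Thursday 21:00 start Jonas → 2
Thursday 23:45 end Jonas → 1
Thursday 23:45 end Priya → 0
Friday 07:30 start Omar → 1
Friday 15:30 end Omar → 0
Friday 15:30 start Felix → 1
Friday 22:45 end Felix → 0
Saturday 07:15 start Tariq → 1
Saturday 07:45 start Mei → 2
Saturday 08:15 start Lucia → 3
Saturday 11:30 end Mei → 2
Saturday 13:00 end Lucia → 1
Saturday 14:45 end Tariq → 0
Peak is 3, at Saturday 08:15 (Lucia, Mei, Tariq).

3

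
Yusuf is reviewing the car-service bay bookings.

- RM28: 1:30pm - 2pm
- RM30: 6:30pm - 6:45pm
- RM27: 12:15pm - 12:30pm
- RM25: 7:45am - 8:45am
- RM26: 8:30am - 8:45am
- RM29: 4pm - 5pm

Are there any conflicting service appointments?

Sorted by start: RM25, RM26, RM27, RM28, RM29, RM30.
RM26 starts before RM25 ends → RM25 and RM26 overlap.
That's a conflict, so the schedule is not conflict-free.

Yes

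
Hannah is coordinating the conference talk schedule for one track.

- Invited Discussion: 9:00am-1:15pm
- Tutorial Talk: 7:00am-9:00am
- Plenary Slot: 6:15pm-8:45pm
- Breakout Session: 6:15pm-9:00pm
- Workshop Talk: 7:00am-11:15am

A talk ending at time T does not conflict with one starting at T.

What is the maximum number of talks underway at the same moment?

2

Walk through starts and ends in time order (an end at T is processed before a start at T):
7:00am start Tutorial Talk → 1
7:00am start Workshop Talk → 2
9:00am end Tutorial Talk → 1
9:00am start Invited Discussion → 2
11:15am end Workshop Talk → 1
1:15pm end Invited Discussion → 0
6:15pm start Breakout Session → 1
6:15pm start Plenary Slot → 2
8:45pm end Plenary Slot → 1
9:00pm end Breakout Session → 0
Peak is 2, at 7:00am (Tutorial Talk, Workshop Talk).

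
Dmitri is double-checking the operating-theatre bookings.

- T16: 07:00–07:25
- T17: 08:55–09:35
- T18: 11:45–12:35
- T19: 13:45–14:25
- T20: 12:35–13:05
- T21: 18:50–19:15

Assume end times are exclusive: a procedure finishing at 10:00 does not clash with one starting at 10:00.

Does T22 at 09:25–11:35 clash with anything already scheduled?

T16: ends 07:25 at or before T22 starts 09:25 → clear.
T17: starts 08:55 before T22 ends 11:35, and ends 09:35 after T22 starts 09:25 → overlap.
T18: starts 11:45 at or after T22 ends 11:35 → clear.
T20: starts 12:35 at or after T22 ends 11:35 → clear.
T19: starts 13:45 at or after T22 ends 11:35 → clear.
T21: starts 18:50 at or after T22 ends 11:35 → clear.
T22 overlaps T17.

Yes — it overlaps T17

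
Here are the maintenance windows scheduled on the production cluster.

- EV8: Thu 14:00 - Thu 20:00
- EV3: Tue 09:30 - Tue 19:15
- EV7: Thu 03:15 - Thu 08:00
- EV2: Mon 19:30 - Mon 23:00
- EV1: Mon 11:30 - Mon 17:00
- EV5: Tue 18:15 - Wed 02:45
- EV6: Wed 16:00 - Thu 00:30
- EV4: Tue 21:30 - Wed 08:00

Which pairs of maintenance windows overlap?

EV3 & EV5, EV4 & EV5

Check each pair: they overlap iff neither finishes before the other starts.
Sorted by start: EV1, EV2, EV3, EV5, EV4, EV6, EV7, EV8.
EV2 starts after EV1 ends; EV1 is clear from here.
EV3 starts after EV2 ends; EV2 is clear from here.
EV5 starts before EV3 ends → EV3 and EV5 overlap.
EV4 starts after EV3 ends; EV3 is clear from here.
EV4 starts before EV5 ends → EV5 and EV4 overlap.
EV6 starts after EV5 ends; EV5 is clear from here.
EV6 starts after EV4 ends; EV4 is clear from here.
EV7 starts after EV6 ends; EV6 is clear from here.
EV8 starts after EV7 ends.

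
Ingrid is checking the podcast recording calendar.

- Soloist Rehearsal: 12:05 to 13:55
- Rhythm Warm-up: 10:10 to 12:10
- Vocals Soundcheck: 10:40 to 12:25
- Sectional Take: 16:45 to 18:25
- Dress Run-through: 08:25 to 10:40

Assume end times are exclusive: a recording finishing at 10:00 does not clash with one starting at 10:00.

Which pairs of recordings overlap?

Dress Run-through & Rhythm Warm-up, Rhythm Warm-up & Soloist Rehearsal, Rhythm Warm-up & Vocals Soundcheck, Soloist Rehearsal & Vocals Soundcheck

Sorted by start: Dress Run-through, Rhythm Warm-up, Vocals Soundcheck, Soloist Rehearsal, Sectional Take.
Rhythm Warm-up starts before Dress Run-through ends → Dress Run-through and Rhythm Warm-up overlap.
Vocals Soundcheck starts exactly when Dress Run-through ends (back-to-back, no overlap), so nothing later overlaps Dress Run-through either.
Vocals Soundcheck starts before Rhythm Warm-up ends → Rhythm Warm-up and Vocals Soundcheck overlap.
Soloist Rehearsal starts before Rhythm Warm-up ends → Rhythm Warm-up and Soloist Rehearsal overlap.
Sectional Take starts after Rhythm Warm-up ends.
Soloist Rehearsal starts before Vocals Soundcheck ends → Vocals Soundcheck and Soloist Rehearsal overlap.
Sectional Take starts after Vocals Soundcheck ends.
Sectional Take starts after Soloist Rehearsal ends.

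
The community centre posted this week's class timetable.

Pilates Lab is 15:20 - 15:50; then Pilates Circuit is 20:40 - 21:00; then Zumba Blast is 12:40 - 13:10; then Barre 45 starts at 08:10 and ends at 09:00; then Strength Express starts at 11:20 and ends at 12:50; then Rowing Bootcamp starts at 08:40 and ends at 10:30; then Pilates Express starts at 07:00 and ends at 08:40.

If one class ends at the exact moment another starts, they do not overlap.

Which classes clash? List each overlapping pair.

Sorted by start: Pilates Express, Barre 45, Rowing Bootcamp, Strength Express, Zumba Blast, Pilates Lab, Pilates Circuit.
Barre 45 starts before Pilates Express ends → Pilates Express and Barre 45 overlap.
Rowing Bootcamp starts exactly when Pilates Express ends (back-to-back, no overlap) — done with Pilates Express.
Rowing Bootcamp starts before Barre 45 ends → Barre 45 and Rowing Bootcamp overlap.
Strength Express starts after Barre 45 ends — done with Barre 45.
Strength Express starts after Rowing Bootcamp ends — done with Rowing Bootcamp.
Zumba Blast starts before Strength Express ends → Strength Express and Zumba Blast overlap.
Pilates Lab starts after Strength Express ends — done with Strength Express.
Pilates Lab starts after Zumba Blast ends — done with Zumba Blast.
Pilates Circuit starts after Pilates Lab ends.

Barre 45 & Pilates Express, Barre 45 & Rowing Bootcamp, Strength Express & Zumba Blast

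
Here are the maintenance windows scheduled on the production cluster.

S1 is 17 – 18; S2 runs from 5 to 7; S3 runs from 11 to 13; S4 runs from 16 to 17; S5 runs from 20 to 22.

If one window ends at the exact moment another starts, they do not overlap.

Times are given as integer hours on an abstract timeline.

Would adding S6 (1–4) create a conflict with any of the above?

S2: starts 5 at or after S6 ends 4 → clear.
S3: starts 11 at or after S6 ends 4 → clear.
S4: starts 16 at or after S6 ends 4 → clear.
S1: starts 17 at or after S6 ends 4 → clear.
S5: starts 20 at or after S6 ends 4 → clear.

No — it doesn't clash with anything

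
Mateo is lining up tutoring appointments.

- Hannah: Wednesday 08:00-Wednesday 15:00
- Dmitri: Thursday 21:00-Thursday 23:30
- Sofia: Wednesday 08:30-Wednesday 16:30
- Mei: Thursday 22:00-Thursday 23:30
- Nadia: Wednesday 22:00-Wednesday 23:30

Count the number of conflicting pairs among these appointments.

Sorted by start: Hannah, Sofia, Nadia, Dmitri, Mei.
Sofia starts before Hannah ends → Hannah and Sofia overlap.
Nadia starts after Hannah ends, so Hannah has no further overlaps.
Nadia starts after Sofia ends, so Sofia has no further overlaps.
Dmitri starts after Nadia ends, so Nadia has no further overlaps.
Mei starts before Dmitri ends → Dmitri and Mei overlap.
Overlapping pairs: Dmitri & Mei, Hannah & Sofia — 2 in total.

2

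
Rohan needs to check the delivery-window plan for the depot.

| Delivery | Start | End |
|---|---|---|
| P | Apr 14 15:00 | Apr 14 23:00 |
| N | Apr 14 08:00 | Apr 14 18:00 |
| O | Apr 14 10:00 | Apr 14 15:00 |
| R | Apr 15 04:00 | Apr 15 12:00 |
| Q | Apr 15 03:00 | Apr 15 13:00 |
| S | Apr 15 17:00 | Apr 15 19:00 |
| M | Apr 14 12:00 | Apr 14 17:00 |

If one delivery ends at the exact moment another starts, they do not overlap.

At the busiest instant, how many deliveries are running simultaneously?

Walk through starts and ends in time order (an end at T is processed before a start at T):
Apr 14 08:00 start N → 1
Apr 14 10:00 start O → 2
Apr 14 12:00 start M → 3
Apr 14 15:00 end O → 2
Apr 14 15:00 start P → 3
Apr 14 17:00 end M → 2
Apr 14 18:00 end N → 1
Apr 14 23:00 end P → 0
Apr 15 03:00 start Q → 1
Apr 15 04:00 start R → 2
Apr 15 12:00 end R → 1
Apr 15 13:00 end Q → 0
Apr 15 17:00 start S → 1
Apr 15 19:00 end S → 0
Peak is 3, at Apr 14 12:00 (M, N, O).

3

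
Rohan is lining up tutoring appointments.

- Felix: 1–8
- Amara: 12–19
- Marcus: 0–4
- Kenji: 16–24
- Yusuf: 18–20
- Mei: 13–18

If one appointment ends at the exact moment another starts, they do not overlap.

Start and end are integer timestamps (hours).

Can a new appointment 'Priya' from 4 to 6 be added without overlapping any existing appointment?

No — it overlaps Felix

Marcus: ends 4 at or before Priya starts 4 → clear.
Felix: starts 1 before Priya ends 6, and ends 8 after Priya starts 4 → overlap.
Amara: starts 12 at or after Priya ends 6 → clear.
Mei: starts 13 at or after Priya ends 6 → clear.
Kenji: starts 16 at or after Priya ends 6 → clear.
Yusuf: starts 18 at or after Priya ends 6 → clear.
Priya overlaps Felix.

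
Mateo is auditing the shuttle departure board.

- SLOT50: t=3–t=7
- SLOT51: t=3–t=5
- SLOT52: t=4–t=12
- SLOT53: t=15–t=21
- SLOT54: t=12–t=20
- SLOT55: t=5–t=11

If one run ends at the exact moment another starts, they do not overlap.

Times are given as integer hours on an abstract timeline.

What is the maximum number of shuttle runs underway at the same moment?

Sweep the timeline, counting +1 at each start and −1 at each end (ends before starts at a tie):
t=3 start SLOT50 → 1
t=3 start SLOT51 → 2
t=4 start SLOT52 → 3
t=5 end SLOT51 → 2
t=5 start SLOT55 → 3
t=7 end SLOT50 → 2
t=11 end SLOT55 → 1
t=12 end SLOT52 → 0
t=12 start SLOT54 → 1
t=15 start SLOT53 → 2
t=20 end SLOT54 → 1
t=21 end SLOT53 → 0
Peak is 3, at t=4 (SLOT50, SLOT51, SLOT52).

3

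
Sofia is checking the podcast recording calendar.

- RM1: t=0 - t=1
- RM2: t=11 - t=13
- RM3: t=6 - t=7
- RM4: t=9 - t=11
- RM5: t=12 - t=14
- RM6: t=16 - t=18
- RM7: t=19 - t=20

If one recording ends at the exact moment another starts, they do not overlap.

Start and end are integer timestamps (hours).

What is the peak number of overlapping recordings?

2

Sweep the timeline, counting +1 at each start and −1 at each end (ends before starts at a tie):
t=0 start RM1 → 1
t=1 end RM1 → 0
t=6 start RM3 → 1
t=7 end RM3 → 0
t=9 start RM4 → 1
t=11 end RM4 → 0
t=11 start RM2 → 1
t=12 start RM5 → 2
t=13 end RM2 → 1
t=14 end RM5 → 0
t=16 start RM6 → 1
t=18 end RM6 → 0
t=19 start RM7 → 1
t=20 end RM7 → 0
Peak is 2, at t=12 (RM2, RM5).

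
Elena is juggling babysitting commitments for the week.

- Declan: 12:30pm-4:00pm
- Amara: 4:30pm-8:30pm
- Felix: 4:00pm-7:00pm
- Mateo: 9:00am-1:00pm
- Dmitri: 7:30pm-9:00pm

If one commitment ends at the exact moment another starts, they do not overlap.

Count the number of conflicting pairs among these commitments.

Sorted by start: Mateo, Declan, Felix, Amara, Dmitri.
Declan starts before Mateo ends → Mateo and Declan overlap.
Felix starts after Mateo ends — done with Mateo.
Felix starts exactly when Declan ends (back-to-back, no overlap) — done with Declan.
Amara starts before Felix ends → Felix and Amara overlap.
Dmitri starts after Felix ends.
Dmitri starts before Amara ends → Amara and Dmitri overlap.
Overlapping pairs: Amara & Dmitri, Amara & Felix, Declan & Mateo — 3 in total.

3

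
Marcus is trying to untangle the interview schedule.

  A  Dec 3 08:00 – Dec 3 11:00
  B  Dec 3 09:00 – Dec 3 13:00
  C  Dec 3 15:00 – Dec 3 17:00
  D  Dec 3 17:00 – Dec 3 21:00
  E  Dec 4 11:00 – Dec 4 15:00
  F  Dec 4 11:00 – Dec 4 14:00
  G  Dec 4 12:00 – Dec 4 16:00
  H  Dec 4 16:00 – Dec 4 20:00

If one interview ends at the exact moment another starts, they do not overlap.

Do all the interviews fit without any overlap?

No

Sorted by start: A, B, C, D, E, F, G, H.
B starts before A ends → A and B overlap.
That's a conflict, so the schedule is not conflict-free.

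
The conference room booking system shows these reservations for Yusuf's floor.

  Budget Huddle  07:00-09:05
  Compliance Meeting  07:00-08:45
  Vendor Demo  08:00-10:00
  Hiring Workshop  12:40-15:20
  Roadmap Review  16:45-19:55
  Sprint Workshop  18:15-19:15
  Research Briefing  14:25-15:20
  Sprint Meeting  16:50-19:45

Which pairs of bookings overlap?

Sorted by start: Budget Huddle, Compliance Meeting, Vendor Demo, Hiring Workshop, Research Briefing, Roadmap Review, Sprint Meeting, Sprint Workshop.
Compliance Meeting starts before Budget Huddle ends → Budget Huddle and Compliance Meeting overlap.
Vendor Demo starts before Budget Huddle ends → Budget Huddle and Vendor Demo overlap.
Hiring Workshop starts after Budget Huddle ends, so Budget Huddle has no further overlaps.
Vendor Demo starts before Compliance Meeting ends → Compliance Meeting and Vendor Demo overlap.
Hiring Workshop starts after Compliance Meeting ends, so Compliance Meeting has no further overlaps.
Hiring Workshop starts after Vendor Demo ends, so Vendor Demo has no further overlaps.
Research Briefing starts before Hiring Workshop ends → Hiring Workshop and Research Briefing overlap.
Roadmap Review starts after Hiring Workshop ends, so Hiring Workshop has no further overlaps.
Roadmap Review starts after Research Briefing ends, so Research Briefing has no further overlaps.
Sprint Meeting starts before Roadmap Review ends → Roadmap Review and Sprint Meeting overlap.
Sprint Workshop starts before Roadmap Review ends → Roadmap Review and Sprint Workshop overlap.
Sprint Workshop starts before Sprint Meeting ends → Sprint Meeting and Sprint Workshop overlap.

Budget Huddle & Compliance Meeting, Budget Huddle & Vendor Demo, Compliance Meeting & Vendor Demo, Hiring Workshop & Research Briefing, Roadmap Review & Sprint Meeting, Roadmap Review & Sprint Workshop, Sprint Meeting & Sprint Workshop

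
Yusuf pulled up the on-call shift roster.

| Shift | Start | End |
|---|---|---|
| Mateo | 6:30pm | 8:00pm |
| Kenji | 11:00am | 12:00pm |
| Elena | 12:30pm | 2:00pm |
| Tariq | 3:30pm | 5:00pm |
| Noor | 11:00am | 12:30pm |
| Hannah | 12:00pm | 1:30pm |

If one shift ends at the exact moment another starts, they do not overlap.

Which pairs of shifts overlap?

Elena & Hannah, Hannah & Noor, Kenji & Noor

Sorted by start: Kenji, Noor, Hannah, Elena, Tariq, Mateo.
Noor starts before Kenji ends → Kenji and Noor overlap.
Hannah starts exactly when Kenji ends (back-to-back, no overlap), so Kenji has no further overlaps.
Hannah starts before Noor ends → Noor and Hannah overlap.
Elena starts exactly when Noor ends (back-to-back, no overlap), so Noor has no further overlaps.
Elena starts before Hannah ends → Hannah and Elena overlap.
Tariq starts after Hannah ends, so Hannah has no further overlaps.
Tariq starts after Elena ends, so Elena has no further overlaps.
Mateo starts after Tariq ends.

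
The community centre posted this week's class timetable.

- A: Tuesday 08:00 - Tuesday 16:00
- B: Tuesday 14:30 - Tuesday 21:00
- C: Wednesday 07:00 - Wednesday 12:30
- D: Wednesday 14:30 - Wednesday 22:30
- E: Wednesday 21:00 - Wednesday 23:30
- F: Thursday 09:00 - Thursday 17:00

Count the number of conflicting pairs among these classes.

Sorted by start: A, B, C, D, E, F.
B starts before A ends → A and B overlap.
C starts after A ends — done with A.
C starts after B ends — done with B.
D starts after C ends — done with C.
E starts before D ends → D and E overlap.
F starts after D ends.
F starts after E ends.
Overlapping pairs: A & B, D & E — 2 in total.

2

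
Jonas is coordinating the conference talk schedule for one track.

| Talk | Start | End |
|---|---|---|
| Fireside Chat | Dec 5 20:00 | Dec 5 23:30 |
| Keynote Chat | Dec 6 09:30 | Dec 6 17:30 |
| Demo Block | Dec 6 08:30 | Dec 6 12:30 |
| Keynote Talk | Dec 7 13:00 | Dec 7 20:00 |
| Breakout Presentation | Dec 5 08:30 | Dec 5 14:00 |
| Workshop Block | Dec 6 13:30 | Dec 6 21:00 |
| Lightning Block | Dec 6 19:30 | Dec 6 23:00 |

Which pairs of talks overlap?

Sorted by start: Breakout Presentation, Fireside Chat, Demo Block, Keynote Chat, Workshop Block, Lightning Block, Keynote Talk.
Fireside Chat starts after Breakout Presentation ends; Breakout Presentation is clear from here.
Demo Block starts after Fireside Chat ends; Fireside Chat is clear from here.
Keynote Chat starts before Demo Block ends → Demo Block and Keynote Chat overlap.
Workshop Block starts after Demo Block ends; Demo Block is clear from here.
Workshop Block starts before Keynote Chat ends → Keynote Chat and Workshop Block overlap.
Lightning Block starts after Keynote Chat ends; Keynote Chat is clear from here.
Lightning Block starts before Workshop Block ends → Workshop Block and Lightning Block overlap.
Keynote Talk starts after Workshop Block ends.
Keynote Talk starts after Lightning Block ends.

Demo Block & Keynote Chat, Keynote Chat & Workshop Block, Lightning Block & Workshop Block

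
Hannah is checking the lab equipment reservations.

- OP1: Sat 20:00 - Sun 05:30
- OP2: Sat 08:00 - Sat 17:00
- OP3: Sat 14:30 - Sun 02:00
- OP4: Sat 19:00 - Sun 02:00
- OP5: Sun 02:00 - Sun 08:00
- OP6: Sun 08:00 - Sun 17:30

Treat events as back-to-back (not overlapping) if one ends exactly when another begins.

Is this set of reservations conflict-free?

No

Two intervals overlap when each starts before the other ends.
Sorted by start: OP2, OP3, OP4, OP1, OP5, OP6.
OP3 starts before OP2 ends → OP2 and OP3 overlap.
That's a conflict, so the schedule is not conflict-free.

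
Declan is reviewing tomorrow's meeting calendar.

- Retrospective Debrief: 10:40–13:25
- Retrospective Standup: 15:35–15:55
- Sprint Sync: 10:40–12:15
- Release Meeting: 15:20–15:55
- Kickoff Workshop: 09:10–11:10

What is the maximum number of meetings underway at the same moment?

3

Sort all start/end points and keep a running count:
09:10 start Kickoff Workshop → 1
10:40 start Retrospective Debrief → 2
10:40 start Sprint Sync → 3
11:10 end Kickoff Workshop → 2
12:15 end Sprint Sync → 1
13:25 end Retrospective Debrief → 0
15:20 start Release Meeting → 1
15:35 start Retrospective Standup → 2
15:55 end Release Meeting → 1
15:55 end Retrospective Standup → 0
Peak is 3, at 10:40 (Kickoff Workshop, Retrospective Debrief, Sprint Sync).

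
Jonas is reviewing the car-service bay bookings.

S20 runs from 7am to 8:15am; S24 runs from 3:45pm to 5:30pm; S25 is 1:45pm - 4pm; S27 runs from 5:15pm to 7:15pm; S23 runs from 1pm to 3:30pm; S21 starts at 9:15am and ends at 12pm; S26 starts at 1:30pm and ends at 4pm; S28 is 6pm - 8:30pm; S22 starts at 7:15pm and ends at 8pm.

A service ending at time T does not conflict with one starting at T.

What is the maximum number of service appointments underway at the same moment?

3

Walk through starts and ends in time order (an end at T is processed before a start at T):
7am start S20 → 1
8:15am end S20 → 0
9:15am start S21 → 1
12pm end S21 → 0
1pm start S23 → 1
1:30pm start S26 → 2
1:45pm start S25 → 3
3:30pm end S23 → 2
3:45pm start S24 → 3
4pm end S25 → 2
4pm end S26 → 1
5:15pm start S27 → 2
5:30pm end S24 → 1
6pm start S28 → 2
7:15pm end S27 → 1
7:15pm start S22 → 2
8pm end S22 → 1
8:30pm end S28 → 0
Peak is 3, at 1:45pm (S23, S25, S26).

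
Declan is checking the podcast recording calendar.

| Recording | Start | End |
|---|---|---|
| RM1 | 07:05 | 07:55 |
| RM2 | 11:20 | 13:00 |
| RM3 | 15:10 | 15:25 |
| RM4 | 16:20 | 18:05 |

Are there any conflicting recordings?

No

Two intervals overlap when each starts before the other ends.
Sorted by start: RM1, RM2, RM3, RM4.
RM2 starts after RM1 ends; RM1 is clear from here.
RM3 starts after RM2 ends; RM2 is clear from here.
RM4 starts after RM3 ends.
Every pair is clear; the schedule has no overlaps.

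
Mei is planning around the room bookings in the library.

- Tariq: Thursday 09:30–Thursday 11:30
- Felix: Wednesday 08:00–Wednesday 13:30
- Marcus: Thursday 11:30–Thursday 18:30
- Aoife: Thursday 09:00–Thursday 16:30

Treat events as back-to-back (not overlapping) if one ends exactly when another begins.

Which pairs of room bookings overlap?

Aoife & Marcus, Aoife & Tariq

Sorted by start: Felix, Aoife, Tariq, Marcus.
Aoife starts after Felix ends, so Felix has no further overlaps.
Tariq starts before Aoife ends → Aoife and Tariq overlap.
Marcus starts before Aoife ends → Aoife and Marcus overlap.
Marcus starts exactly when Tariq ends (back-to-back, no overlap).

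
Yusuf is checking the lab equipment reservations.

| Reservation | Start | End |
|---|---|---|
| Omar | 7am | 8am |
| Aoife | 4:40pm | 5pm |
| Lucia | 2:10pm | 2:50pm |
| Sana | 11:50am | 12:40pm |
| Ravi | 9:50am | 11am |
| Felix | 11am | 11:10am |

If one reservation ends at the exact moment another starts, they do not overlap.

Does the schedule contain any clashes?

No

Sorted by start: Omar, Ravi, Felix, Sana, Lucia, Aoife.
Ravi starts after Omar ends; Omar is clear from here.
Felix starts exactly when Ravi ends (back-to-back, no overlap); Ravi is clear from here.
Sana starts after Felix ends; Felix is clear from here.
Lucia starts after Sana ends; Sana is clear from here.
Aoife starts after Lucia ends.
Every pair is clear; the schedule has no overlaps.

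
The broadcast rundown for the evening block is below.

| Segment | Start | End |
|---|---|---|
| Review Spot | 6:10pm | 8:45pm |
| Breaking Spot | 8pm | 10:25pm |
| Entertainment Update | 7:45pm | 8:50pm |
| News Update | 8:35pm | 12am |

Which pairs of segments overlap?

Sorted by start: Review Spot, Entertainment Update, Breaking Spot, News Update.
Entertainment Update starts before Review Spot ends → Review Spot and Entertainment Update overlap.
Breaking Spot starts before Review Spot ends → Review Spot and Breaking Spot overlap.
News Update starts before Review Spot ends → Review Spot and News Update overlap.
Breaking Spot starts before Entertainment Update ends → Entertainment Update and Breaking Spot overlap.
News Update starts before Entertainment Update ends → Entertainment Update and News Update overlap.
News Update starts before Breaking Spot ends → Breaking Spot and News Update overlap.

Breaking Spot & Entertainment Update, Breaking Spot & News Update, Breaking Spot & Review Spot, Entertainment Update & News Update, Entertainment Update & Review Spot, News Update & Review Spot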